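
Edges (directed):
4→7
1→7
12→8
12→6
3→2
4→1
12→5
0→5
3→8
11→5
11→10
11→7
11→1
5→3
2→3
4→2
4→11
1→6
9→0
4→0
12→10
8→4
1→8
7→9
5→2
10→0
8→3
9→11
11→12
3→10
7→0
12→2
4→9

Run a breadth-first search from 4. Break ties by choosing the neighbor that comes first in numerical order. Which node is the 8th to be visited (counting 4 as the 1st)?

Visit 4; enqueue 0, 1, 2, 7, 9, 11 → queue [0, 1, 2, 7, 9, 11]
Visit 0; enqueue 5 → queue [1, 2, 7, 9, 11, 5]
Visit 1; enqueue 6, 8 → queue [2, 7, 9, 11, 5, 6, 8]
Visit 2; enqueue 3 → queue [7, 9, 11, 5, 6, 8, 3]
Visit 7 → queue [9, 11, 5, 6, 8, 3]
Visit 9 → queue [11, 5, 6, 8, 3]
Visit 11; enqueue 10, 12 → queue [5, 6, 8, 3, 10, 12]
Visit 5 → queue [6, 8, 3, 10, 12]
Visit 6 → queue [8, 3, 10, 12]
Visit 8 → queue [3, 10, 12]
Visit 3 → queue [10, 12]
Visit 10 → queue [12]
Visit 12 → queue []

Visit order: 4, 0, 1, 2, 7, 9, 11, 5, 6, 8, 3, 10, 12

5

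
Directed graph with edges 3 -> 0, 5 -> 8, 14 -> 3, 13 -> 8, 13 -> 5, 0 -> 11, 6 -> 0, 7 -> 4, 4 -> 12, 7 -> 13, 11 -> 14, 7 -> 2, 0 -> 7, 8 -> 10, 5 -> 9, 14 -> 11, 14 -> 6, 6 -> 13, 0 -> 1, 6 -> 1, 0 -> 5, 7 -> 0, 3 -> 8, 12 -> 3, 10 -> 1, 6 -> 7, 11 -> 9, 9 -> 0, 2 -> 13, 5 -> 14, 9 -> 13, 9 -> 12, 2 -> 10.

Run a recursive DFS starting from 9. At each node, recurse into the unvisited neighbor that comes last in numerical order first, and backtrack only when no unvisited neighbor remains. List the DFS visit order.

9 13 8 10 1 5 14 11 6 7 4 12 3 0 2

Visit 9
9 → 13
13 → 8
8 → 10
10 → 1
13 → 5
5 → 14
14 → 11
14 → 6
6 → 7
7 → 4
4 → 12
12 → 3
3 → 0
7 → 2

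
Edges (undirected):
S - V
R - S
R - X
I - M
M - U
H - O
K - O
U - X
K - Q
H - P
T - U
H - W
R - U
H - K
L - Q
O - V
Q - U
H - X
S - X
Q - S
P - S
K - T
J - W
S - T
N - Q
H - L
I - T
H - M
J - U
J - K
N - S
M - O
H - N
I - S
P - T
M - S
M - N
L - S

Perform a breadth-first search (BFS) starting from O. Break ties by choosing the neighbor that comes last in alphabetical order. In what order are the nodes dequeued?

Visit O; enqueue V, M, K, H → queue [V, M, K, H]
Visit V; enqueue S → queue [M, K, H, S]
Visit M; enqueue U, N, I → queue [K, H, S, U, N, I]
Visit K; enqueue T, Q, J → queue [H, S, U, N, I, T, Q, J]
Visit H; enqueue X, W, P, L → queue [S, U, N, I, T, Q, J, X, W, P, L]
Visit S; enqueue R → queue [U, N, I, T, Q, J, X, W, P, L, R]
Visit U → queue [N, I, T, Q, J, X, W, P, L, R]
Visit N → queue [I, T, Q, J, X, W, P, L, R]
Visit I → queue [T, Q, J, X, W, P, L, R]
Visit T → queue [Q, J, X, W, P, L, R]
Visit Q → queue [J, X, W, P, L, R]
Visit J → queue [X, W, P, L, R]
Visit X → queue [W, P, L, R]
Visit W → queue [P, L, R]
Visit P → queue [L, R]
Visit L → queue [R]
Visit R → queue []

O, V, M, K, H, S, U, N, I, T, Q, J, X, W, P, L, R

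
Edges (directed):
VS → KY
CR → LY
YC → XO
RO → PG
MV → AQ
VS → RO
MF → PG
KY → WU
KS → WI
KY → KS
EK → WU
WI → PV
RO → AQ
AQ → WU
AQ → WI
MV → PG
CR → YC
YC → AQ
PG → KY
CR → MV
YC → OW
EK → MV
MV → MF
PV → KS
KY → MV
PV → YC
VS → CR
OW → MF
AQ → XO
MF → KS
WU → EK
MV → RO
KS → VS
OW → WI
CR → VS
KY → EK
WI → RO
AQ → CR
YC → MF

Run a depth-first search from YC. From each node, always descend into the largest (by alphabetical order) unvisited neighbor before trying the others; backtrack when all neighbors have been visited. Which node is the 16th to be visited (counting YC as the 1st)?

AQ

Visit YC
YC → XO
YC → OW
OW → WI
WI → RO
RO → PG
PG → KY
KY → WU
WU → EK
EK → MV
MV → MF
MF → KS
KS → VS
VS → CR
CR → LY
MV → AQ
WI → PV

Visit order: YC, XO, OW, WI, RO, PG, KY, WU, EK, MV, MF, KS, VS, CR, LY, AQ, PV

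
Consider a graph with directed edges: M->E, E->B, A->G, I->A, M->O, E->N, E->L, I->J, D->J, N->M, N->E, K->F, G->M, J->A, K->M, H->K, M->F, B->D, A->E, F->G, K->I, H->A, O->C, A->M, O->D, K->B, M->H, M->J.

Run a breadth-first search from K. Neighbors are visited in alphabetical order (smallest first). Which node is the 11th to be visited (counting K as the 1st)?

Visit K; enqueue B, F, I, M → queue [B, F, I, M]
Visit B; enqueue D → queue [F, I, M, D]
Visit F; enqueue G → queue [I, M, D, G]
Visit I; enqueue A, J → queue [M, D, G, A, J]
Visit M; enqueue E, H, O → queue [D, G, A, J, E, H, O]
Visit D → queue [G, A, J, E, H, O]
Visit G → queue [A, J, E, H, O]
Visit A → queue [J, E, H, O]
Visit J → queue [E, H, O]
Visit E; enqueue L, N → queue [H, O, L, N]
Visit H → queue [O, L, N]
Visit O; enqueue C → queue [L, N, C]
Visit L → queue [N, C]
Visit N → queue [C]
Visit C → queue []

Visit order: K, B, F, I, M, D, G, A, J, E, H, O, L, N, C

H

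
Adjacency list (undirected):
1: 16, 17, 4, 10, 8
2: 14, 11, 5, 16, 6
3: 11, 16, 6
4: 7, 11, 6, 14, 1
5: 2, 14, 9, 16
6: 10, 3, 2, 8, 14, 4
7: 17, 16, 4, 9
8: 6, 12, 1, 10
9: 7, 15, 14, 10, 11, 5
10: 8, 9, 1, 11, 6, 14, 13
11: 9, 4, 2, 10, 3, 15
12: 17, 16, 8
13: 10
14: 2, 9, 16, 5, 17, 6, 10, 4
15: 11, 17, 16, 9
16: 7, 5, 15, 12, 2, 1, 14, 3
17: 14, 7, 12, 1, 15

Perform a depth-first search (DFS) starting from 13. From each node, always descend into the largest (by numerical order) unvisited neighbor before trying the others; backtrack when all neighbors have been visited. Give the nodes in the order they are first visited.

13, 10, 14, 17, 15, 16, 12, 8, 6, 4, 11, 9, 7, 5, 2, 3, 1

Visit 13
13 → 10
10 → 14
14 → 17
17 → 15
15 → 16
16 → 12
12 → 8
8 → 6
6 → 4
4 → 11
11 → 9
9 → 7
9 → 5
5 → 2
11 → 3
4 → 1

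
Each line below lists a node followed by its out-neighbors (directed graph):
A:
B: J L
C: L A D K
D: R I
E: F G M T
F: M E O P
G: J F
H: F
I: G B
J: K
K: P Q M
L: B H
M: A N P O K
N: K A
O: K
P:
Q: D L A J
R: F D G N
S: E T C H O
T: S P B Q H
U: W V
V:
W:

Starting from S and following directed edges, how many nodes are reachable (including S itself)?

20

BFS from S visits: S, T, O, H, E, C, Q, P, B, K, F, M, G, L, D, A, J, N, R, I
Reachable nodes: 20 of 23 total.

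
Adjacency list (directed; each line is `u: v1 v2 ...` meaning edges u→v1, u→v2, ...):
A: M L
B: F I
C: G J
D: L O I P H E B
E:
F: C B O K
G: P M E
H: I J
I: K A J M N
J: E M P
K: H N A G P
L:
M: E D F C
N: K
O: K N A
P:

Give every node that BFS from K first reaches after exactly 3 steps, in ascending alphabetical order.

Level 0: K
Level 1: A, G, H, N, P
Level 2: E, I, J, L, M
Level 3: C, D, F
Level 4: B, O

C, D, F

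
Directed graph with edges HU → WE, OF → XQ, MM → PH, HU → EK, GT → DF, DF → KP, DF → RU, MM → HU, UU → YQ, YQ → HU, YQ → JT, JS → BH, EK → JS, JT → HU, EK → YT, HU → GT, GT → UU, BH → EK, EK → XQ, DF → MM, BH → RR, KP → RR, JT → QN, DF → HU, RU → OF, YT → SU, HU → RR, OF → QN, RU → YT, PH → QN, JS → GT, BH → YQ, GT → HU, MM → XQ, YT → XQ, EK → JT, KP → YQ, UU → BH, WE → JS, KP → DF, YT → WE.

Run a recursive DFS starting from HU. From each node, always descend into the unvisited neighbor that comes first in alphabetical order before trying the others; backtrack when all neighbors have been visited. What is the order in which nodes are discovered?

HU -> EK -> JS -> BH -> RR -> YQ -> JT -> QN -> GT -> DF -> KP -> MM -> PH -> XQ -> RU -> OF -> YT -> SU -> WE -> UU

Visit HU
HU → EK
EK → JS
JS → BH
BH → RR
BH → YQ
YQ → JT
JT → QN
JS → GT
GT → DF
DF → KP
DF → MM
MM → PH
MM → XQ
DF → RU
RU → OF
RU → YT
YT → SU
YT → WE
GT → UU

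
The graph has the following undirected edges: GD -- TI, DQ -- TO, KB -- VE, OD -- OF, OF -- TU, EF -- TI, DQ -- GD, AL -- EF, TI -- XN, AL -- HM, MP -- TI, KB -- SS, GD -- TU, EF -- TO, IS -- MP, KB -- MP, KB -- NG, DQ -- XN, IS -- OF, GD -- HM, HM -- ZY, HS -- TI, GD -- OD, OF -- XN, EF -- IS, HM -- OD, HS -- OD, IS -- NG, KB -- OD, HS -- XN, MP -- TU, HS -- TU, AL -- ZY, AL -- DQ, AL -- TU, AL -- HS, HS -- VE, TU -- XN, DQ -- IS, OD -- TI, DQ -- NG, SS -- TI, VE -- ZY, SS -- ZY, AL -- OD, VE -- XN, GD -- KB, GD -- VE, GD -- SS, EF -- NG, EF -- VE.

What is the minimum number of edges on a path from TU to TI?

2

Level 0: TU
Level 1: AL, GD, HS, MP, OF, XN
Level 2: DQ, EF, HM, IS, KB, OD, SS, TI, VE, ZY
Level 3: NG, TO
TI first appears at level 2.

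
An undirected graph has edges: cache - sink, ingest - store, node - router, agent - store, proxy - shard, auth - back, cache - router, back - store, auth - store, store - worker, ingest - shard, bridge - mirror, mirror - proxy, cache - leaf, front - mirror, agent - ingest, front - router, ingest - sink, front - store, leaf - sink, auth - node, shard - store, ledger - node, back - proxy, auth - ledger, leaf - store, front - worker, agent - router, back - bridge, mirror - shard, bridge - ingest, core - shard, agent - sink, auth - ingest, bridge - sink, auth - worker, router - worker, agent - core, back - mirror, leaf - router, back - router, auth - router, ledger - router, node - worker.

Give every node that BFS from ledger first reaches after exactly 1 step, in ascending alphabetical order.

auth, node, router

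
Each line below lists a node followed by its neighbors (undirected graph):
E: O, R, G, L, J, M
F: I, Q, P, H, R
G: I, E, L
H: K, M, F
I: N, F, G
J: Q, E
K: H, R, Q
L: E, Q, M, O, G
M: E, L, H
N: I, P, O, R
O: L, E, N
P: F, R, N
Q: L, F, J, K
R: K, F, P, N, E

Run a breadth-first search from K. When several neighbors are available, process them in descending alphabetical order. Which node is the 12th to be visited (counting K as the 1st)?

Visit K; enqueue R, Q, H → queue [R, Q, H]
Visit R; enqueue P, N, F, E → queue [Q, H, P, N, F, E]
Visit Q; enqueue L, J → queue [H, P, N, F, E, L, J]
Visit H; enqueue M → queue [P, N, F, E, L, J, M]
Visit P → queue [N, F, E, L, J, M]
Visit N; enqueue O, I → queue [F, E, L, J, M, O, I]
Visit F → queue [E, L, J, M, O, I]
Visit E; enqueue G → queue [L, J, M, O, I, G]
Visit L → queue [J, M, O, I, G]
Visit J → queue [M, O, I, G]
Visit M → queue [O, I, G]
Visit O → queue [I, G]
Visit I → queue [G]
Visit G → queue []

Visit order: K, R, Q, H, P, N, F, E, L, J, M, O, I, G

O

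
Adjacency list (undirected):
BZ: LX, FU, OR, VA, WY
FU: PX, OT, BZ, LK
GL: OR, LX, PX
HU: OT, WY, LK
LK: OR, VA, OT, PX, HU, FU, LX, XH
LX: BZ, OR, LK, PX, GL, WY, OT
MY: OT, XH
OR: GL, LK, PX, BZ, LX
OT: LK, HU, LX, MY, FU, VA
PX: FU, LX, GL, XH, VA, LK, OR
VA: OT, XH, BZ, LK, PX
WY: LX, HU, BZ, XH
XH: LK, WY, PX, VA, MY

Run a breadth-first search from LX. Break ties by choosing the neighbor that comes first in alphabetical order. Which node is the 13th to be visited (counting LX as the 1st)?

Visit LX; enqueue BZ, GL, LK, OR, OT, PX, WY → queue [BZ, GL, LK, OR, OT, PX, WY]
Visit BZ; enqueue FU, VA → queue [GL, LK, OR, OT, PX, WY, FU, VA]
Visit GL → queue [LK, OR, OT, PX, WY, FU, VA]
Visit LK; enqueue HU, XH → queue [OR, OT, PX, WY, FU, VA, HU, XH]
Visit OR → queue [OT, PX, WY, FU, VA, HU, XH]
Visit OT; enqueue MY → queue [PX, WY, FU, VA, HU, XH, MY]
Visit PX → queue [WY, FU, VA, HU, XH, MY]
Visit WY → queue [FU, VA, HU, XH, MY]
Visit FU → queue [VA, HU, XH, MY]
Visit VA → queue [HU, XH, MY]
Visit HU → queue [XH, MY]
Visit XH → queue [MY]
Visit MY → queue []

Visit order: LX, BZ, GL, LK, OR, OT, PX, WY, FU, VA, HU, XH, MY

MY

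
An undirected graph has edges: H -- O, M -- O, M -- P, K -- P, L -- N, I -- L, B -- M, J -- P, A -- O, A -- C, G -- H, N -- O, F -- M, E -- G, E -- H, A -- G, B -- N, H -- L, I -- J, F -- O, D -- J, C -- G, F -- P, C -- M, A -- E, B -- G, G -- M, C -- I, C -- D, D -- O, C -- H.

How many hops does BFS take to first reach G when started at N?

2

Level 0: N
Level 1: B, L, O
Level 2: A, D, F, G, H, I, M
Level 3: C, E, J, P
Level 4: K
G first appears at level 2.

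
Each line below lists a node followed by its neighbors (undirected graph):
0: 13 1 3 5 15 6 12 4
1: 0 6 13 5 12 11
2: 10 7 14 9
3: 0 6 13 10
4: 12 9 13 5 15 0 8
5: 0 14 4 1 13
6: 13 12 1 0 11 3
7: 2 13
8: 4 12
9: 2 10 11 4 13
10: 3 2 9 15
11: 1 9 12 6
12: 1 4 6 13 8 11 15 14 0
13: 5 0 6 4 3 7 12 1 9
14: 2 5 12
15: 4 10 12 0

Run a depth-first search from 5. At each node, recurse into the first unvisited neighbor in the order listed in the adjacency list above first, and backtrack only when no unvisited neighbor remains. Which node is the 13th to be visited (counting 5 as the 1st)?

4

Visit 5
5 → 0
0 → 13
13 → 6
6 → 12
12 → 1
1 → 11
11 → 9
9 → 2
2 → 10
10 → 3
10 → 15
15 → 4
4 → 8
2 → 7
2 → 14

Visit order: 5, 0, 13, 6, 12, 1, 11, 9, 2, 10, 3, 15, 4, 8, 7, 14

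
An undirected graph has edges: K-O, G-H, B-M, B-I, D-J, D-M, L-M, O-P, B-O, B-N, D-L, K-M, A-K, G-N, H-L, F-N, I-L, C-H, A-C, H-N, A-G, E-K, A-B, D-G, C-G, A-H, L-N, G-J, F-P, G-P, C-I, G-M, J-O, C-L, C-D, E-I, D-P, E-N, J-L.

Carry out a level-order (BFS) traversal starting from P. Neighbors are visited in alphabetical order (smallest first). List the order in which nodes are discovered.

Visit P; enqueue D, F, G, O → queue [D, F, G, O]
Visit D; enqueue C, J, L, M → queue [F, G, O, C, J, L, M]
Visit F; enqueue N → queue [G, O, C, J, L, M, N]
Visit G; enqueue A, H → queue [O, C, J, L, M, N, A, H]
Visit O; enqueue B, K → queue [C, J, L, M, N, A, H, B, K]
Visit C; enqueue I → queue [J, L, M, N, A, H, B, K, I]
Visit J → queue [L, M, N, A, H, B, K, I]
Visit L → queue [M, N, A, H, B, K, I]
Visit M → queue [N, A, H, B, K, I]
Visit N; enqueue E → queue [A, H, B, K, I, E]
Visit A → queue [H, B, K, I, E]
Visit H → queue [B, K, I, E]
Visit B → queue [K, I, E]
Visit K → queue [I, E]
Visit I → queue [E]
Visit E → queue []

P, D, F, G, O, C, J, L, M, N, A, H, B, K, I, E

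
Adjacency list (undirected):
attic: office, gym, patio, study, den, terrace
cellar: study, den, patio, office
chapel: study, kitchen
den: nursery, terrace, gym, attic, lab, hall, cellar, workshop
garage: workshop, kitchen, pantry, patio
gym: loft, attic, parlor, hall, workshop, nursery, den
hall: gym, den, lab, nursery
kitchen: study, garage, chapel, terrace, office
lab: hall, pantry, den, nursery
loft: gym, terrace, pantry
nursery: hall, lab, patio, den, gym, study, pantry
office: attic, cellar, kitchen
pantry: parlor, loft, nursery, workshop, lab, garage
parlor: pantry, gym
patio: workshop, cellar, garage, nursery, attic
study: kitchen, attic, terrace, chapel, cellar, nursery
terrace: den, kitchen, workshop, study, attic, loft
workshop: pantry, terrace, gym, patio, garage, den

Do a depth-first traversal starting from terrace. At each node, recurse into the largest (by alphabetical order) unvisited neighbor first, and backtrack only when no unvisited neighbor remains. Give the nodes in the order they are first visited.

terrace -> workshop -> patio -> nursery -> study -> kitchen -> office -> cellar -> den -> lab -> pantry -> parlor -> gym -> loft -> hall -> attic -> garage -> chapel

Visit terrace
terrace → workshop
workshop → patio
patio → nursery
nursery → study
study → kitchen
kitchen → office
office → cellar
cellar → den
den → lab
lab → pantry
pantry → parlor
parlor → gym
gym → loft
gym → hall
gym → attic
pantry → garage
kitchen → chapel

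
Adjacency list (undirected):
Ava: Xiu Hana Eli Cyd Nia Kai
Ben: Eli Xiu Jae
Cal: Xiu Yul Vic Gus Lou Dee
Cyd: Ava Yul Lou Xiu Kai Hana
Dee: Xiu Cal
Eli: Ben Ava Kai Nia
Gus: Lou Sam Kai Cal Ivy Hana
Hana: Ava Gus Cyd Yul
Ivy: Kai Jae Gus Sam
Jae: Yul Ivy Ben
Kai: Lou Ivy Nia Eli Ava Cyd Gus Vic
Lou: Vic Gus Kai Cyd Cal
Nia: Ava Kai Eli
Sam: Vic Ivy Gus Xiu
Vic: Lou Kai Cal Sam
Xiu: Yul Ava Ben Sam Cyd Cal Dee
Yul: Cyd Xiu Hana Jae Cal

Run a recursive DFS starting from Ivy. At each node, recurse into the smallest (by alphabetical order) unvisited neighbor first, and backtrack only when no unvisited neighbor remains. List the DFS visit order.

Ivy → Gus → Cal → Dee → Xiu → Ava → Cyd → Hana → Yul → Jae → Ben → Eli → Kai → Lou → Vic → Sam → Nia

Visit Ivy
Ivy → Gus
Gus → Cal
Cal → Dee
Dee → Xiu
Xiu → Ava
Ava → Cyd
Cyd → Hana
Hana → Yul
Yul → Jae
Jae → Ben
Ben → Eli
Eli → Kai
Kai → Lou
Lou → Vic
Vic → Sam
Kai → Nia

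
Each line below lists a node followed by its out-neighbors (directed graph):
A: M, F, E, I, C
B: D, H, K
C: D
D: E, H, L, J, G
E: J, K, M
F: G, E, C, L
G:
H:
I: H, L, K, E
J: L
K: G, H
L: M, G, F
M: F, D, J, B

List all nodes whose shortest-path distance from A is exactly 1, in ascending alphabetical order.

Level 0: A
Level 1: C, E, F, I, M
Level 2: B, D, G, H, J, K, L

C, E, F, I, M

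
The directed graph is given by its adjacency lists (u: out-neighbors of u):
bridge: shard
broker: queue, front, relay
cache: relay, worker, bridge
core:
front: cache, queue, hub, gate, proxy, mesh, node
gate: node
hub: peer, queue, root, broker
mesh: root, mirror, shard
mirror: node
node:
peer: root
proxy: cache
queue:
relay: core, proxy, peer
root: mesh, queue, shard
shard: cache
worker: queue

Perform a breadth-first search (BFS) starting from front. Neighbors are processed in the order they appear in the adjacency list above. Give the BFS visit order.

front → cache → queue → hub → gate → proxy → mesh → node → relay → worker → bridge → peer → root → broker → mirror → shard → core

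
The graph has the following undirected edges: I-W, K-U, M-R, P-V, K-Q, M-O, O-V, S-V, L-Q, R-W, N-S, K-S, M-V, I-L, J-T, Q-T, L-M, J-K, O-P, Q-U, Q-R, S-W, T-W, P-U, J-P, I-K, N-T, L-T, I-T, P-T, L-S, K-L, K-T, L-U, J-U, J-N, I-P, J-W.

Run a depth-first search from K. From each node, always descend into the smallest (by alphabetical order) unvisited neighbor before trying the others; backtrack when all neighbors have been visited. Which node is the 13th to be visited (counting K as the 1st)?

Q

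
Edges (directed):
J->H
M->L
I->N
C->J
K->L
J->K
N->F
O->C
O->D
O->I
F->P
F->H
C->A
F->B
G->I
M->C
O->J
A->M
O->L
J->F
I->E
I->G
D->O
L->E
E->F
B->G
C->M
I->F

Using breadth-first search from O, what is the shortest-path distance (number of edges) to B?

Level 0: O
Level 1: C, D, I, J, L
Level 2: A, E, F, G, H, K, M, N
Level 3: B, P
B first appears at level 3.

3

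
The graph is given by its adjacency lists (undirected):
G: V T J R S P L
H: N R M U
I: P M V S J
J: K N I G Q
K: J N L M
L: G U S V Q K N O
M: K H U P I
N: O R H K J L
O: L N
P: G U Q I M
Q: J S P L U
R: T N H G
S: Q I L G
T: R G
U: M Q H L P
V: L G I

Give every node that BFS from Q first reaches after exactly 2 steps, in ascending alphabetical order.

Level 0: Q
Level 1: J, L, P, S, U
Level 2: G, H, I, K, M, N, O, V
Level 3: R, T

G, H, I, K, M, N, O, V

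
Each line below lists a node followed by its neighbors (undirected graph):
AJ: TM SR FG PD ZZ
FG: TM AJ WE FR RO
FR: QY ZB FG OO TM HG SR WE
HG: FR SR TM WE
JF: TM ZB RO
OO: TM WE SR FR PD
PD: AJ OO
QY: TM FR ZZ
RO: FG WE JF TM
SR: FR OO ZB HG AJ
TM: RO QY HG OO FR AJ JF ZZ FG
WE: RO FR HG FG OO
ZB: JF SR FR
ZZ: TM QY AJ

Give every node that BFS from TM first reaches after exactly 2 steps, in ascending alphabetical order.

Level 0: TM
Level 1: AJ, FG, FR, HG, JF, OO, QY, RO, ZZ
Level 2: PD, SR, WE, ZB

PD, SR, WE, ZB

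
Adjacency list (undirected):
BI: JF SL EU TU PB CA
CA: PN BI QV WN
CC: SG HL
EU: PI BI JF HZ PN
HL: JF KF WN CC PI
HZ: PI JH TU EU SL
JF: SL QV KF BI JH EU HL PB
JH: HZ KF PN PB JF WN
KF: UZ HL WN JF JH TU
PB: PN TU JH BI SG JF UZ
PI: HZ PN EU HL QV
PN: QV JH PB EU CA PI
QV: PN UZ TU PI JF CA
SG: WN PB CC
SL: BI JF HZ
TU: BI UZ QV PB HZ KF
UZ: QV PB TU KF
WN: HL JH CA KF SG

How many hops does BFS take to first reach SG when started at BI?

Level 0: BI
Level 1: CA, EU, JF, PB, SL, TU
Level 2: HL, HZ, JH, KF, PI, PN, QV, SG, UZ, WN
Level 3: CC
SG first appears at level 2.

2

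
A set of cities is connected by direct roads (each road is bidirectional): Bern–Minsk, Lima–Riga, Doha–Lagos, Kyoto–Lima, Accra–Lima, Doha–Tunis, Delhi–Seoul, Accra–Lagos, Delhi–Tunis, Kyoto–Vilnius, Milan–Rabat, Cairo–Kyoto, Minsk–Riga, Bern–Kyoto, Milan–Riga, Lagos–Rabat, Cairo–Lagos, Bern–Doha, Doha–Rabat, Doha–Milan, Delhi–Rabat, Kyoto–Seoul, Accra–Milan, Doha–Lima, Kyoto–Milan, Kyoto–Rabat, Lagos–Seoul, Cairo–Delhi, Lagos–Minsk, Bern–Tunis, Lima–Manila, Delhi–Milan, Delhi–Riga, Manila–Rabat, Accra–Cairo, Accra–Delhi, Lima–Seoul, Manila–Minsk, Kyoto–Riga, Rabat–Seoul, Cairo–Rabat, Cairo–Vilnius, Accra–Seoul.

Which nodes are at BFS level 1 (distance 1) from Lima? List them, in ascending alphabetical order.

Level 0: Lima
Level 1: Accra, Doha, Kyoto, Manila, Riga, Seoul
Level 2: Bern, Cairo, Delhi, Lagos, Milan, Minsk, Rabat, Tunis, Vilnius

Accra, Doha, Kyoto, Manila, Riga, Seoul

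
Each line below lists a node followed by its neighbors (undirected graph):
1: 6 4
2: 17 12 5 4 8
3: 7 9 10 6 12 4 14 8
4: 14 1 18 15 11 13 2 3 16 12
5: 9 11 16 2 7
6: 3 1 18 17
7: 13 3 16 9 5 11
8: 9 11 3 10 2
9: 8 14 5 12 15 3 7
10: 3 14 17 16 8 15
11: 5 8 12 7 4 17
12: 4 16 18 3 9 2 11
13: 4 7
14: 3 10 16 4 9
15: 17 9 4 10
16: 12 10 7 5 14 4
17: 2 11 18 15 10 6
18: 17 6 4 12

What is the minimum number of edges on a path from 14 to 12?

2

Level 0: 14
Level 1: 3, 4, 9, 10, 16
Level 2: 1, 2, 5, 6, 7, 8, 11, 12, 13, 15, 17, 18
12 first appears at level 2.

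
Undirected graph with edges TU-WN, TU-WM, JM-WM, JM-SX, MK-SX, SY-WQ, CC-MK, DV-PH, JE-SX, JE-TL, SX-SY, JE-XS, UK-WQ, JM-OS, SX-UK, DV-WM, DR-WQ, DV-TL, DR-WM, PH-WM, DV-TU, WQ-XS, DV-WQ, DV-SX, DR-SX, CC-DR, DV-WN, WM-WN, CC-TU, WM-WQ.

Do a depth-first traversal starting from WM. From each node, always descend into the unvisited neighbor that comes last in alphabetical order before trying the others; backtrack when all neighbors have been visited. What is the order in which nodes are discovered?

WM, WQ, XS, JE, TL, DV, WN, TU, CC, MK, SX, UK, SY, JM, OS, DR, PH

Visit WM
WM → WQ
WQ → XS
XS → JE
JE → TL
TL → DV
DV → WN
WN → TU
TU → CC
CC → MK
MK → SX
SX → UK
SX → SY
SX → JM
JM → OS
SX → DR
DV → PH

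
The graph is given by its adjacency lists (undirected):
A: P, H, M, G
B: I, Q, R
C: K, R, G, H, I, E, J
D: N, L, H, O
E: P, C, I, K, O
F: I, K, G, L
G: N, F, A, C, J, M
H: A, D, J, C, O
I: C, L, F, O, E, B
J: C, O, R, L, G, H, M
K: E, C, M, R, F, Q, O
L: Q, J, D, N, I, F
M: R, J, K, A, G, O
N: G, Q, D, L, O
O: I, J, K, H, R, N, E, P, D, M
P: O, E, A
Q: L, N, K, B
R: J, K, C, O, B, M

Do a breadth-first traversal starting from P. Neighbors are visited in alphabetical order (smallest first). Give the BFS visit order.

P → A → E → O → G → H → M → C → I → K → D → J → N → R → F → B → L → Q

Visit P; enqueue A, E, O → queue [A, E, O]
Visit A; enqueue G, H, M → queue [E, O, G, H, M]
Visit E; enqueue C, I, K → queue [O, G, H, M, C, I, K]
Visit O; enqueue D, J, N, R → queue [G, H, M, C, I, K, D, J, N, R]
Visit G; enqueue F → queue [H, M, C, I, K, D, J, N, R, F]
Visit H → queue [M, C, I, K, D, J, N, R, F]
Visit M → queue [C, I, K, D, J, N, R, F]
Visit C → queue [I, K, D, J, N, R, F]
Visit I; enqueue B, L → queue [K, D, J, N, R, F, B, L]
Visit K; enqueue Q → queue [D, J, N, R, F, B, L, Q]
Visit D → queue [J, N, R, F, B, L, Q]
Visit J → queue [N, R, F, B, L, Q]
Visit N → queue [R, F, B, L, Q]
Visit R → queue [F, B, L, Q]
Visit F → queue [B, L, Q]
Visit B → queue [L, Q]
Visit L → queue [Q]
Visit Q → queue []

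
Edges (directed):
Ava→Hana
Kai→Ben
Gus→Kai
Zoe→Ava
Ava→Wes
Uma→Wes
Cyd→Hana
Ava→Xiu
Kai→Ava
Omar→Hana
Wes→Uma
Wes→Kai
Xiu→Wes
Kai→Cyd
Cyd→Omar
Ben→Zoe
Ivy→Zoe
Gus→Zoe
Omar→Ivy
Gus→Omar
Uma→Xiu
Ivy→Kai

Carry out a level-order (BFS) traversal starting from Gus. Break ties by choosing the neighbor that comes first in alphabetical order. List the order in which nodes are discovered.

Gus Kai Omar Zoe Ava Ben Cyd Hana Ivy Wes Xiu Uma

Visit Gus; enqueue Kai, Omar, Zoe → queue [Kai, Omar, Zoe]
Visit Kai; enqueue Ava, Ben, Cyd → queue [Omar, Zoe, Ava, Ben, Cyd]
Visit Omar; enqueue Hana, Ivy → queue [Zoe, Ava, Ben, Cyd, Hana, Ivy]
Visit Zoe → queue [Ava, Ben, Cyd, Hana, Ivy]
Visit Ava; enqueue Wes, Xiu → queue [Ben, Cyd, Hana, Ivy, Wes, Xiu]
Visit Ben → queue [Cyd, Hana, Ivy, Wes, Xiu]
Visit Cyd → queue [Hana, Ivy, Wes, Xiu]
Visit Hana → queue [Ivy, Wes, Xiu]
Visit Ivy → queue [Wes, Xiu]
Visit Wes; enqueue Uma → queue [Xiu, Uma]
Visit Xiu → queue [Uma]
Visit Uma → queue []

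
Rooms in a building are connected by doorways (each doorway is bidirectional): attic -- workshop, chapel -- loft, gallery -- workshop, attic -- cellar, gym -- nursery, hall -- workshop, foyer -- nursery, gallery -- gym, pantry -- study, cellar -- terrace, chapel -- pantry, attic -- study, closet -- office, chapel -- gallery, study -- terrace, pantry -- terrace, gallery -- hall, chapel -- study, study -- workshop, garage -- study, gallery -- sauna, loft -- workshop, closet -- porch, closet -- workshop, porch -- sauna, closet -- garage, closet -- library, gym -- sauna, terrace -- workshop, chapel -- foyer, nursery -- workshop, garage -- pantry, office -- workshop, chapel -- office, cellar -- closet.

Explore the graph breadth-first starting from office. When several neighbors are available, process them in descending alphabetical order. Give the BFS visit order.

office, workshop, closet, chapel, terrace, study, nursery, loft, hall, gallery, attic, porch, library, garage, cellar, pantry, foyer, gym, sauna

Visit office; enqueue workshop, closet, chapel → queue [workshop, closet, chapel]
Visit workshop; enqueue terrace, study, nursery, loft, hall, gallery, attic → queue [closet, chapel, terrace, study, nursery, loft, hall, gallery, attic]
Visit closet; enqueue porch, library, garage, cellar → queue [chapel, terrace, study, nursery, loft, hall, gallery, attic, porch, library, garage, cellar]
Visit chapel; enqueue pantry, foyer → queue [terrace, study, nursery, loft, hall, gallery, attic, porch, library, garage, cellar, pantry, foyer]
Visit terrace → queue [study, nursery, loft, hall, gallery, attic, porch, library, garage, cellar, pantry, foyer]
Visit study → queue [nursery, loft, hall, gallery, attic, porch, library, garage, cellar, pantry, foyer]
Visit nursery; enqueue gym → queue [loft, hall, gallery, attic, porch, library, garage, cellar, pantry, foyer, gym]
Visit loft → queue [hall, gallery, attic, porch, library, garage, cellar, pantry, foyer, gym]
Visit hall → queue [gallery, attic, porch, library, garage, cellar, pantry, foyer, gym]
Visit gallery; enqueue sauna → queue [attic, porch, library, garage, cellar, pantry, foyer, gym, sauna]
Visit attic → queue [porch, library, garage, cellar, pantry, foyer, gym, sauna]
Visit porch → queue [library, garage, cellar, pantry, foyer, gym, sauna]
Visit library → queue [garage, cellar, pantry, foyer, gym, sauna]
Visit garage → queue [cellar, pantry, foyer, gym, sauna]
Visit cellar → queue [pantry, foyer, gym, sauna]
Visit pantry → queue [foyer, gym, sauna]
Visit foyer → queue [gym, sauna]
Visit gym → queue [sauna]
Visit sauna → queue []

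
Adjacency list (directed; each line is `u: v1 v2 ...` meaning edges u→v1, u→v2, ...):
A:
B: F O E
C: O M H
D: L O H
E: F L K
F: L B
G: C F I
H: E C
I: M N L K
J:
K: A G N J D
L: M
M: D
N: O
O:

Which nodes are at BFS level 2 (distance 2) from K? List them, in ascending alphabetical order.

C, F, H, I, L, O

Level 0: K
Level 1: A, D, G, J, N
Level 2: C, F, H, I, L, O
Level 3: B, E, M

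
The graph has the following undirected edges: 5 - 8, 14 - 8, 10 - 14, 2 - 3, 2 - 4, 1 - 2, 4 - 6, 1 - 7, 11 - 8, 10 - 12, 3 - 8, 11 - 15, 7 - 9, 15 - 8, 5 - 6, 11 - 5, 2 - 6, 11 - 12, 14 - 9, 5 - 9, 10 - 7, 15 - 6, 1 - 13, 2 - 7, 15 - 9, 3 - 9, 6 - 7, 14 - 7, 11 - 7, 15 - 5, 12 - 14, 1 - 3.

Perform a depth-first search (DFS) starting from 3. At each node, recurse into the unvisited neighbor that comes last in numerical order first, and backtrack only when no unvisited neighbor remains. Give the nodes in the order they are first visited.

3 9 15 11 12 14 10 7 6 5 8 4 2 1 13

Visit 3
3 → 9
9 → 15
15 → 11
11 → 12
12 → 14
14 → 10
10 → 7
7 → 6
6 → 5
5 → 8
6 → 4
4 → 2
2 → 1
1 → 13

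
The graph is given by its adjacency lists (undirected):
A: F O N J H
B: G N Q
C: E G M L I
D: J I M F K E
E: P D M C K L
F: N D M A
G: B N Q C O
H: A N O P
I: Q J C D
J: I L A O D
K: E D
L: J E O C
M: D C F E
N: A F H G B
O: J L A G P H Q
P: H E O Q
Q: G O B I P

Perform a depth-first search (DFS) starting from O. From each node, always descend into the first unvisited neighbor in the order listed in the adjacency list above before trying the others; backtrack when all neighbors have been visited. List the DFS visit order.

Visit O
O → J
J → I
I → Q
Q → G
G → B
B → N
N → A
A → F
F → D
D → M
M → C
C → E
E → P
P → H
E → K
E → L

O -> J -> I -> Q -> G -> B -> N -> A -> F -> D -> M -> C -> E -> P -> H -> K -> L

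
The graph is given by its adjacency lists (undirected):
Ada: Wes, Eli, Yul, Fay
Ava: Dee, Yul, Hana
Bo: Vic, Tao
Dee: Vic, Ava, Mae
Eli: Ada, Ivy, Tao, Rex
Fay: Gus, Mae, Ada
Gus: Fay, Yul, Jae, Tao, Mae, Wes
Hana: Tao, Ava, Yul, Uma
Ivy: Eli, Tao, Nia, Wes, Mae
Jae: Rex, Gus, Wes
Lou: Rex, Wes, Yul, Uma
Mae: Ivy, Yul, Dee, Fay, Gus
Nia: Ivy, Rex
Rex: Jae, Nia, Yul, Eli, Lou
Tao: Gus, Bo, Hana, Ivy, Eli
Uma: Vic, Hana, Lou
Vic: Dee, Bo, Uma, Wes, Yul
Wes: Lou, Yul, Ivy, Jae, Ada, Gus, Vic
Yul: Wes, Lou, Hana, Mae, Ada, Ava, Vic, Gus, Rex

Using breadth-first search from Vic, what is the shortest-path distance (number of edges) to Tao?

2

Level 0: Vic
Level 1: Bo, Dee, Uma, Wes, Yul
Level 2: Ada, Ava, Gus, Hana, Ivy, Jae, Lou, Mae, Rex, Tao
Level 3: Eli, Fay, Nia
Tao first appears at level 2.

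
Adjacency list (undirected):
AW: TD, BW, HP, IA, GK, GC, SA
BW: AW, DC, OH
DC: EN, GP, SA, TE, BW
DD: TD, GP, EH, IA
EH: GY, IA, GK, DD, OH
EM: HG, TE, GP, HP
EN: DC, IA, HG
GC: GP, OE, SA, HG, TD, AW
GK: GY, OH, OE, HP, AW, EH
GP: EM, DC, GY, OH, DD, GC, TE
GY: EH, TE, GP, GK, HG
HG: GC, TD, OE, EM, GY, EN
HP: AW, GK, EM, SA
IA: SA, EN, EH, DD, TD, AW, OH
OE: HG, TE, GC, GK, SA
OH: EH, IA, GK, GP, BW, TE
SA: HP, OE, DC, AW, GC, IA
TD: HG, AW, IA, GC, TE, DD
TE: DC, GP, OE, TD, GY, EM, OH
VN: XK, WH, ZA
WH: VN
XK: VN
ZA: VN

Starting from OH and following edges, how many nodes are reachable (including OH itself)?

BFS from OH visits: OH, EH, IA, GK, GP, BW, TE, GY, DD, SA, EN, TD, AW, OE, HP, EM, DC, GC, HG
Reachable nodes: 19 of 23 total.

19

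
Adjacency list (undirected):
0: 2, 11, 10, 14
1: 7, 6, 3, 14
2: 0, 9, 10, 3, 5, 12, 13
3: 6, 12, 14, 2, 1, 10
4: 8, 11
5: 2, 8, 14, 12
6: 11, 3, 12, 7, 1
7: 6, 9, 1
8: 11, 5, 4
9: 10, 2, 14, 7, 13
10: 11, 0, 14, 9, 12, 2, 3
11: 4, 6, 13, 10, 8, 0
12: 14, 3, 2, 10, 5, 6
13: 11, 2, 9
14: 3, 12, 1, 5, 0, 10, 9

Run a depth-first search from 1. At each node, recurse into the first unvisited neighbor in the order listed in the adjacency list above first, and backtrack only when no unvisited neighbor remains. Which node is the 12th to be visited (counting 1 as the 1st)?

3

Visit 1
1 → 7
7 → 6
6 → 11
11 → 4
4 → 8
8 → 5
5 → 2
2 → 0
0 → 10
10 → 14
14 → 3
3 → 12
14 → 9
9 → 13

Visit order: 1, 7, 6, 11, 4, 8, 5, 2, 0, 10, 14, 3, 12, 9, 13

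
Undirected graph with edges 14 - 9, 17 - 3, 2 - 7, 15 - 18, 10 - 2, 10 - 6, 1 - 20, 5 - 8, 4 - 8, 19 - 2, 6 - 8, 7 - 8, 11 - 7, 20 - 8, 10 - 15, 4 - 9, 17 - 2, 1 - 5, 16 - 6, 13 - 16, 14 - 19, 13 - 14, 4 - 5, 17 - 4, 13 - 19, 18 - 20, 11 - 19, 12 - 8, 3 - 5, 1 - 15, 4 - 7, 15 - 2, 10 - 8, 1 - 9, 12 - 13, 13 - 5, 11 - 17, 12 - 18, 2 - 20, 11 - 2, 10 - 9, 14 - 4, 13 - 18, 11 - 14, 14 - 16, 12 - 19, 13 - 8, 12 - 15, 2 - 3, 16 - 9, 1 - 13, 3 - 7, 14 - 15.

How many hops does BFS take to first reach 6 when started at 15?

Level 0: 15
Level 1: 1, 2, 10, 12, 14, 18
Level 2: 3, 4, 5, 6, 7, 8, 9, 11, 13, 16, 17, 19, 20
6 first appears at level 2.

2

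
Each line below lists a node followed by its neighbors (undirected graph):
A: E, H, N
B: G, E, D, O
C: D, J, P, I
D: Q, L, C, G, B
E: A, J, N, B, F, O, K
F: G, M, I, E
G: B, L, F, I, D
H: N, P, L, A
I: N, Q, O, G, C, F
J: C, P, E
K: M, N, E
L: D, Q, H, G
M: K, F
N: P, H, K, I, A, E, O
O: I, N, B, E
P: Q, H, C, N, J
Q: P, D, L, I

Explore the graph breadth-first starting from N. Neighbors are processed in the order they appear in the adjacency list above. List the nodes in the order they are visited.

Visit N; enqueue P, H, K, I, A, E, O → queue [P, H, K, I, A, E, O]
Visit P; enqueue Q, C, J → queue [H, K, I, A, E, O, Q, C, J]
Visit H; enqueue L → queue [K, I, A, E, O, Q, C, J, L]
Visit K; enqueue M → queue [I, A, E, O, Q, C, J, L, M]
Visit I; enqueue G, F → queue [A, E, O, Q, C, J, L, M, G, F]
Visit A → queue [E, O, Q, C, J, L, M, G, F]
Visit E; enqueue B → queue [O, Q, C, J, L, M, G, F, B]
Visit O → queue [Q, C, J, L, M, G, F, B]
Visit Q; enqueue D → queue [C, J, L, M, G, F, B, D]
Visit C → queue [J, L, M, G, F, B, D]
Visit J → queue [L, M, G, F, B, D]
Visit L → queue [M, G, F, B, D]
Visit M → queue [G, F, B, D]
Visit G → queue [F, B, D]
Visit F → queue [B, D]
Visit B → queue [D]
Visit D → queue []

N, P, H, K, I, A, E, O, Q, C, J, L, M, G, F, B, D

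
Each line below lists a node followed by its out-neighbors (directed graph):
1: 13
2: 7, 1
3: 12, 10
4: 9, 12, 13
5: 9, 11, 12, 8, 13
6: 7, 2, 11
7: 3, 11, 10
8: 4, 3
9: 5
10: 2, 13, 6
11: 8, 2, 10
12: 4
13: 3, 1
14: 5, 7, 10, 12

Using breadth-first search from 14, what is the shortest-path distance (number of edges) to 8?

2

Level 0: 14
Level 1: 5, 7, 10, 12
Level 2: 2, 3, 4, 6, 8, 9, 11, 13
Level 3: 1
8 first appears at level 2.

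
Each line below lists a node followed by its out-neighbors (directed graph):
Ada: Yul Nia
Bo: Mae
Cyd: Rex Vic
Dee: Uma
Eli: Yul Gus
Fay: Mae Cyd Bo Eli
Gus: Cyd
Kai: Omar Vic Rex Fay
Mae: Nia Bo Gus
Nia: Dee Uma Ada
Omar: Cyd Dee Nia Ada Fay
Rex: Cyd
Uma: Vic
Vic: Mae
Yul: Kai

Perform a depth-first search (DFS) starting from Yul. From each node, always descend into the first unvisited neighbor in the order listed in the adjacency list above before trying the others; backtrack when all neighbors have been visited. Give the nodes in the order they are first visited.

Yul → Kai → Omar → Cyd → Rex → Vic → Mae → Nia → Dee → Uma → Ada → Bo → Gus → Fay → Eli

Visit Yul
Yul → Kai
Kai → Omar
Omar → Cyd
Cyd → Rex
Cyd → Vic
Vic → Mae
Mae → Nia
Nia → Dee
Dee → Uma
Nia → Ada
Mae → Bo
Mae → Gus
Omar → Fay
Fay → Eli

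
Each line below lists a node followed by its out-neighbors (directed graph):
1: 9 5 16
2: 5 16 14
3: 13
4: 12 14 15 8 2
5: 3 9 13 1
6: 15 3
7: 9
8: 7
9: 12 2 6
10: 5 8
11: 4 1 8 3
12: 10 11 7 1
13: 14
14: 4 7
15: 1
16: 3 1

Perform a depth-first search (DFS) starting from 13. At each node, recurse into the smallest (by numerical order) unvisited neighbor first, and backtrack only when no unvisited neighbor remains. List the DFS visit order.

Visit 13
13 → 14
14 → 4
4 → 2
2 → 5
5 → 1
1 → 9
9 → 6
6 → 3
6 → 15
9 → 12
12 → 7
12 → 10
10 → 8
12 → 11
1 → 16

13 14 4 2 5 1 9 6 3 15 12 7 10 8 11 16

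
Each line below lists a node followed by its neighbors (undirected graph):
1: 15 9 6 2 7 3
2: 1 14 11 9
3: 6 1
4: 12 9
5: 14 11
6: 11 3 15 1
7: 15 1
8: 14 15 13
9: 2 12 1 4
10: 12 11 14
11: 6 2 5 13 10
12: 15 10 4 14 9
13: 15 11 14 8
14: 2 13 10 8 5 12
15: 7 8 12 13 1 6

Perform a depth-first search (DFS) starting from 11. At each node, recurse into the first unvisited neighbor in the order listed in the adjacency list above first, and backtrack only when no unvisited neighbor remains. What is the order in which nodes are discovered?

Visit 11
11 → 6
6 → 3
3 → 1
1 → 15
15 → 7
15 → 8
8 → 14
14 → 2
2 → 9
9 → 12
12 → 10
12 → 4
14 → 13
14 → 5

11 → 6 → 3 → 1 → 15 → 7 → 8 → 14 → 2 → 9 → 12 → 10 → 4 → 13 → 5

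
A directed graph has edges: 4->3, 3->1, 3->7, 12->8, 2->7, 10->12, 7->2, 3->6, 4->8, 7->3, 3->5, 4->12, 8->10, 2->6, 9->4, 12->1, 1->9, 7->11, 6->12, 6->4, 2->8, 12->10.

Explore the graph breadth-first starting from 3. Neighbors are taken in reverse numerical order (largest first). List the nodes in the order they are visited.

Visit 3; enqueue 7, 6, 5, 1 → queue [7, 6, 5, 1]
Visit 7; enqueue 11, 2 → queue [6, 5, 1, 11, 2]
Visit 6; enqueue 12, 4 → queue [5, 1, 11, 2, 12, 4]
Visit 5 → queue [1, 11, 2, 12, 4]
Visit 1; enqueue 9 → queue [11, 2, 12, 4, 9]
Visit 11 → queue [2, 12, 4, 9]
Visit 2; enqueue 8 → queue [12, 4, 9, 8]
Visit 12; enqueue 10 → queue [4, 9, 8, 10]
Visit 4 → queue [9, 8, 10]
Visit 9 → queue [8, 10]
Visit 8 → queue [10]
Visit 10 → queue []

3 7 6 5 1 11 2 12 4 9 8 10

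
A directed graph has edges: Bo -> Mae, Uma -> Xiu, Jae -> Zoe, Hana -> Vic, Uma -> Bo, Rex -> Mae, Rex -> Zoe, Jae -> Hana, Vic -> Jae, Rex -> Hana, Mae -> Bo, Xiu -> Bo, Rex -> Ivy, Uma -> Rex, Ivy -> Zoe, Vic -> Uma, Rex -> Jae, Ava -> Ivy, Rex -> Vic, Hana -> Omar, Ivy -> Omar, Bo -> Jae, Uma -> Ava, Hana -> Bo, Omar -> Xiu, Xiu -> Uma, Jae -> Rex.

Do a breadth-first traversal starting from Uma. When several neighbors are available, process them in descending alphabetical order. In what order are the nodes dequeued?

Uma -> Xiu -> Rex -> Bo -> Ava -> Zoe -> Vic -> Mae -> Jae -> Ivy -> Hana -> Omar

Visit Uma; enqueue Xiu, Rex, Bo, Ava → queue [Xiu, Rex, Bo, Ava]
Visit Xiu → queue [Rex, Bo, Ava]
Visit Rex; enqueue Zoe, Vic, Mae, Jae, Ivy, Hana → queue [Bo, Ava, Zoe, Vic, Mae, Jae, Ivy, Hana]
Visit Bo → queue [Ava, Zoe, Vic, Mae, Jae, Ivy, Hana]
Visit Ava → queue [Zoe, Vic, Mae, Jae, Ivy, Hana]
Visit Zoe → queue [Vic, Mae, Jae, Ivy, Hana]
Visit Vic → queue [Mae, Jae, Ivy, Hana]
Visit Mae → queue [Jae, Ivy, Hana]
Visit Jae → queue [Ivy, Hana]
Visit Ivy; enqueue Omar → queue [Hana, Omar]
Visit Hana → queue [Omar]
Visit Omar → queue []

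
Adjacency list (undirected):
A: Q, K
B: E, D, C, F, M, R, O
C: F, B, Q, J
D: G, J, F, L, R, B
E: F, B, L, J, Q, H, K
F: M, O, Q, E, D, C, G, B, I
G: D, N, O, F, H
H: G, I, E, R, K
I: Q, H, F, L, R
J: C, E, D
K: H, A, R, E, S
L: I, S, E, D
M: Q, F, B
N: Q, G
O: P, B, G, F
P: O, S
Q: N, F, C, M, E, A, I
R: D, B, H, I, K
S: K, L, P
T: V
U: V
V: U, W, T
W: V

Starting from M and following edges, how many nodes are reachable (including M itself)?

19

BFS from M visits: M, Q, F, B, N, I, E, C, A, O, G, D, R, L, H, K, J, P, S
Reachable nodes: 19 of 23 total.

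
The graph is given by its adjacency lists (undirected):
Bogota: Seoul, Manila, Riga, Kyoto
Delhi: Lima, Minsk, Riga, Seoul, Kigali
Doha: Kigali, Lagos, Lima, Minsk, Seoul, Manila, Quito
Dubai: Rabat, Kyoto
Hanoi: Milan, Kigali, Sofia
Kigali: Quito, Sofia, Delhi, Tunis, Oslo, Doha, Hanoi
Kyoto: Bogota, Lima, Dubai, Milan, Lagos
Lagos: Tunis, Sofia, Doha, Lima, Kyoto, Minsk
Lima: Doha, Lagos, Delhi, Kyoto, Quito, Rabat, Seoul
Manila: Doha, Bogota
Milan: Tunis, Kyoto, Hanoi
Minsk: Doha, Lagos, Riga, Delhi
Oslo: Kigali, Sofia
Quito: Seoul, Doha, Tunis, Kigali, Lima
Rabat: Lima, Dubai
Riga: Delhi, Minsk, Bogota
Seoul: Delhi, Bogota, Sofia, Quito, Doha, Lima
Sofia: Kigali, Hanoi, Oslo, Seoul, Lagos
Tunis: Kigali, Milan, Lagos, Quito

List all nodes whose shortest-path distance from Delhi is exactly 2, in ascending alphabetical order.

Bogota, Doha, Hanoi, Kyoto, Lagos, Oslo, Quito, Rabat, Sofia, Tunis

Level 0: Delhi
Level 1: Kigali, Lima, Minsk, Riga, Seoul
Level 2: Bogota, Doha, Hanoi, Kyoto, Lagos, Oslo, Quito, Rabat, Sofia, Tunis
Level 3: Dubai, Manila, Milan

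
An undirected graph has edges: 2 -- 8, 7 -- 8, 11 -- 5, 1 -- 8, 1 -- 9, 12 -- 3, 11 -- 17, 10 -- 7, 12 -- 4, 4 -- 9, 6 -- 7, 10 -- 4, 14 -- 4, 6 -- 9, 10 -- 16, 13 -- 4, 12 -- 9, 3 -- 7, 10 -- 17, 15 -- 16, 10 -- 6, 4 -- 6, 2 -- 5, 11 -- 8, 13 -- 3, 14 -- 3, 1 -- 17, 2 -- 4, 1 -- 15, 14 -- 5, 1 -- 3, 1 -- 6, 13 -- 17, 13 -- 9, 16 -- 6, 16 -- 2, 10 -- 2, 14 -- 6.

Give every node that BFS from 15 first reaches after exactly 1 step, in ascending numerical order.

Level 0: 15
Level 1: 1, 16
Level 2: 2, 3, 6, 8, 9, 10, 17
Level 3: 4, 5, 7, 11, 12, 13, 14

1, 16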